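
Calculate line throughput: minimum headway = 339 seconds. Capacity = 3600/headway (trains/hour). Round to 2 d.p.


Capacity = 3600 / headway
Capacity = 3600 / 339
Capacity = 10.62 trains/hour

10.62


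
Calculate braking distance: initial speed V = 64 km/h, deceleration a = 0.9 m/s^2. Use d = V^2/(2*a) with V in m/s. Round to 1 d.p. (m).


Convert speed: V = 64 / 3.6 = 17.7778 m/s
V^2 = 316.0494
d = 316.0494 / (2 * 0.9)
d = 316.0494 / 1.8
d = 175.6 m

175.6


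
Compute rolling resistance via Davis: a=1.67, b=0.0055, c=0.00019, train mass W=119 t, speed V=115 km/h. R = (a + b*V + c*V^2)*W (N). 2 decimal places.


b*V = 0.0055 * 115 = 0.6325
c*V^2 = 0.00019 * 13225 = 2.51275
R_per_t = 1.67 + 0.6325 + 2.51275 = 4.81525 N/t
R_total = 4.81525 * 119 = 573.01 N

573.01


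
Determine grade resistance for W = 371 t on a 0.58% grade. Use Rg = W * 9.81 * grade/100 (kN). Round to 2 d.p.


Rg = W * 9.81 * grade / 100
Rg = 371 * 9.81 * 0.58 / 100
Rg = 3639.51 * 0.0058
Rg = 21.11 kN

21.11


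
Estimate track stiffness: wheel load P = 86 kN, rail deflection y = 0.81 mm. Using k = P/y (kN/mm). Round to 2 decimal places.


Track stiffness k = P / y
k = 86 / 0.81
k = 106.17 kN/mm

106.17


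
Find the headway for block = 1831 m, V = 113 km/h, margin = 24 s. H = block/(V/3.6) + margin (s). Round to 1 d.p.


V = 113 / 3.6 = 31.3889 m/s
Block traversal time = 1831 / 31.3889 = 58.3327 s
Headway = 58.3327 + 24
Headway = 82.3 s

82.3


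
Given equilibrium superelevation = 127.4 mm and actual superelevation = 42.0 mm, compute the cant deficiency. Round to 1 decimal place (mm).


Cant deficiency = equilibrium cant - actual cant
CD = 127.4 - 42.0
CD = 85.4 mm

85.4


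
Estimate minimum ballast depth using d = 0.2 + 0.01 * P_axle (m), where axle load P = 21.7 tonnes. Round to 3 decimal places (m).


d = 0.2 + 0.01 * 21.7
d = 0.2 + 0.217
d = 0.417 m

0.417


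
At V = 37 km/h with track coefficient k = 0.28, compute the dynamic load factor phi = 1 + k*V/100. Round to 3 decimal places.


phi = 1 + k * V / 100
phi = 1 + 0.28 * 37 / 100
phi = 1 + 0.1036
phi = 1.104

1.104


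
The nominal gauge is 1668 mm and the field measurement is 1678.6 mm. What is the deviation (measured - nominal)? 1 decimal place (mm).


Deviation = measured - nominal
Deviation = 1678.6 - 1668
Deviation = 10.6 mm

10.6


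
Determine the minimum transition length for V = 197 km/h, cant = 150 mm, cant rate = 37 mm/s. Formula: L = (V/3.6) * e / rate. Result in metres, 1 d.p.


Convert speed: V = 197 / 3.6 = 54.7222 m/s
L = 54.7222 * 150 / 37
L = 8208.3333 / 37
L = 221.8 m

221.8


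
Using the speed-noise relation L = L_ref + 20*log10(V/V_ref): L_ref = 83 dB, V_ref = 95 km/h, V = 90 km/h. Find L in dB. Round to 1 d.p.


V/V_ref = 90 / 95 = 0.947368
log10(0.947368) = -0.023481
20 * -0.023481 = -0.4696
L = 83 + -0.4696 = 82.5 dB

82.5


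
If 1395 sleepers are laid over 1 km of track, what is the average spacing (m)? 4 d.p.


Spacing = 1000 m / number of sleepers
Spacing = 1000 / 1395
Spacing = 0.7168 m

0.7168


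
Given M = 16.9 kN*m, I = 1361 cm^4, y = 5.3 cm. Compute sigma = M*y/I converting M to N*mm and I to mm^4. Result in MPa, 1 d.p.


Convert units:
M = 16.9 kN*m = 16900000 N*mm
y = 5.3 cm = 53 mm
I = 1361 cm^4 = 13610000 mm^4
sigma = 16900000 * 53 / 13610000
sigma = 65.8 MPa

65.8


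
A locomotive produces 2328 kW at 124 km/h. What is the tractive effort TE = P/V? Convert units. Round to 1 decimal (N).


Convert: P = 2328 kW = 2328000 W
V = 124 / 3.6 = 34.4444 m/s
TE = 2328000 / 34.4444
TE = 67587.1 N

67587.1


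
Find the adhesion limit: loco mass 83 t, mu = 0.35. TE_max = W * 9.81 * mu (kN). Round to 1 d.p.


TE_max = W * g * mu
TE_max = 83 * 9.81 * 0.35
TE_max = 814.23 * 0.35
TE_max = 285.0 kN

285.0


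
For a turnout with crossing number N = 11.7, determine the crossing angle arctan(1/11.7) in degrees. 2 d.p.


1/N = 1/11.7 = 0.08547
angle = arctan(0.08547) = 0.085263 rad
angle = 0.085263 * 180/pi = 4.89 degrees

4.89


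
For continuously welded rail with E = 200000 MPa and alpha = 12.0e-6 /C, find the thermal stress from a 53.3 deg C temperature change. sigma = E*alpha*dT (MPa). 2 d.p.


sigma = E * alpha * dT
sigma = 200000 * 12.0e-6 * 53.3
sigma = 2.4 * 53.3
sigma = 127.92 MPa

127.92


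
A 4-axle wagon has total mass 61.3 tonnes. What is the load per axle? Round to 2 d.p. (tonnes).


Load per axle = total weight / number of axles
Load = 61.3 / 4
Load = 15.33 tonnes

15.33


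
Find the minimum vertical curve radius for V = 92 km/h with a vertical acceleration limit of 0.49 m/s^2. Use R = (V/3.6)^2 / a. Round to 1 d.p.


Convert speed: V = 92 / 3.6 = 25.5556 m/s
V^2 = 653.0864 m^2/s^2
R_v = 653.0864 / 0.49
R_v = 1332.8 m

1332.8


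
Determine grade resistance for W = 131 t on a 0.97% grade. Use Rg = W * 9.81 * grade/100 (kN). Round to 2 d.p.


Rg = W * 9.81 * grade / 100
Rg = 131 * 9.81 * 0.97 / 100
Rg = 1285.11 * 0.0097
Rg = 12.47 kN

12.47


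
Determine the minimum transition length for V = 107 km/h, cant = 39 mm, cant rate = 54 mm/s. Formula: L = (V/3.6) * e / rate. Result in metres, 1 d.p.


Convert speed: V = 107 / 3.6 = 29.7222 m/s
L = 29.7222 * 39 / 54
L = 1159.1667 / 54
L = 21.5 m

21.5


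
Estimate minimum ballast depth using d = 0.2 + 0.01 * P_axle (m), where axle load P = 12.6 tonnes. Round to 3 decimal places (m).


d = 0.2 + 0.01 * 12.6
d = 0.2 + 0.126
d = 0.326 m

0.326


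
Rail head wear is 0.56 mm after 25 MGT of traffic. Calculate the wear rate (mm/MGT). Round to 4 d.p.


Wear rate = total wear / cumulative tonnage
Rate = 0.56 / 25
Rate = 0.0224 mm/MGT

0.0224


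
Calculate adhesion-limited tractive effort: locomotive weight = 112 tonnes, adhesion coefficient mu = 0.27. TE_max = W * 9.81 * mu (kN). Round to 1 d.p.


TE_max = W * g * mu
TE_max = 112 * 9.81 * 0.27
TE_max = 1098.72 * 0.27
TE_max = 296.7 kN

296.7


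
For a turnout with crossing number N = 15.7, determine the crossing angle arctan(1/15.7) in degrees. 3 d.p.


1/N = 1/15.7 = 0.063694
angle = arctan(0.063694) = 0.063608 rad
angle = 0.063608 * 180/pi = 3.644 degrees

3.644


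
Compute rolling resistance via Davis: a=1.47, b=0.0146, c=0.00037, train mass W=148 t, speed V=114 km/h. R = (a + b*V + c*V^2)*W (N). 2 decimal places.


b*V = 0.0146 * 114 = 1.6644
c*V^2 = 0.00037 * 12996 = 4.80852
R_per_t = 1.47 + 1.6644 + 4.80852 = 7.94292 N/t
R_total = 7.94292 * 148 = 1175.55 N

1175.55


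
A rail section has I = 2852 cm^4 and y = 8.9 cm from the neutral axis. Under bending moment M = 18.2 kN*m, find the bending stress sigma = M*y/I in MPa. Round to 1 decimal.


Convert units:
M = 18.2 kN*m = 18200000 N*mm
y = 8.9 cm = 89 mm
I = 2852 cm^4 = 28520000 mm^4
sigma = 18200000 * 89 / 28520000
sigma = 56.8 MPa

56.8


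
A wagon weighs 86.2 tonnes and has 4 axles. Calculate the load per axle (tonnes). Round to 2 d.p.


Load per axle = total weight / number of axles
Load = 86.2 / 4
Load = 21.55 tonnes

21.55


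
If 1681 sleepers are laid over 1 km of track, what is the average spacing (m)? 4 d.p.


Spacing = 1000 m / number of sleepers
Spacing = 1000 / 1681
Spacing = 0.5949 m

0.5949


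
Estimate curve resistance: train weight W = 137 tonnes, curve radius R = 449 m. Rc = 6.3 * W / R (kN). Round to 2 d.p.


Rc = 6.3 * W / R
Rc = 6.3 * 137 / 449
Rc = 863.1 / 449
Rc = 1.92 kN

1.92


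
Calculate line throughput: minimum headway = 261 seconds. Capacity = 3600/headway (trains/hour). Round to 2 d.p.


Capacity = 3600 / headway
Capacity = 3600 / 261
Capacity = 13.79 trains/hour

13.79


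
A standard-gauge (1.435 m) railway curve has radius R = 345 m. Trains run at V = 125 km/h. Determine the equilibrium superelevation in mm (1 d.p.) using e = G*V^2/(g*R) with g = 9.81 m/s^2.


Convert speed: V = 125 / 3.6 = 34.7222 m/s
Apply formula: e = 1.435 * 34.7222^2 / (9.81 * 345)
e = 1.435 * 1205.6327 / 3384.45
e = 0.511186 m = 511.2 mm

511.2


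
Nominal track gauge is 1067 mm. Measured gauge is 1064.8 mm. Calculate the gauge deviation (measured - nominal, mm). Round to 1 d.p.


Deviation = measured - nominal
Deviation = 1064.8 - 1067
Deviation = -2.2 mm

-2.2


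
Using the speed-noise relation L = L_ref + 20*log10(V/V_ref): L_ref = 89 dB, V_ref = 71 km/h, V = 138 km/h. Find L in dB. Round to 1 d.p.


V/V_ref = 138 / 71 = 1.943662
log10(1.943662) = 0.288621
20 * 0.288621 = 5.7724
L = 89 + 5.7724 = 94.8 dB

94.8


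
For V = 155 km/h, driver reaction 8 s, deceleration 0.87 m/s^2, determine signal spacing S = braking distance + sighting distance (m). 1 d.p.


V = 155 / 3.6 = 43.0556 m/s
Braking distance = 43.0556^2 / (2*0.87) = 1065.3913 m
Sighting distance = 43.0556 * 8 = 344.4444 m
S = 1065.3913 + 344.4444 = 1409.8 m

1409.8


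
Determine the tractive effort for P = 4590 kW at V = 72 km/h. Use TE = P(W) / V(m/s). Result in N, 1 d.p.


Convert: P = 4590 kW = 4590000 W
V = 72 / 3.6 = 20.0 m/s
TE = 4590000 / 20.0
TE = 229500.0 N

229500.0


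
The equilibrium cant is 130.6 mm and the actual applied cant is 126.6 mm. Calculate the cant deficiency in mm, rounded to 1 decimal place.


Cant deficiency = equilibrium cant - actual cant
CD = 130.6 - 126.6
CD = 4.0 mm

4.0


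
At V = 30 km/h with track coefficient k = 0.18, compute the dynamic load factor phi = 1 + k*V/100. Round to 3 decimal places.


phi = 1 + k * V / 100
phi = 1 + 0.18 * 30 / 100
phi = 1 + 0.054
phi = 1.054

1.054


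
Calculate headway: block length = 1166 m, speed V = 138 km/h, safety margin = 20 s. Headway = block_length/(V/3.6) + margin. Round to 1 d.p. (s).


V = 138 / 3.6 = 38.3333 m/s
Block traversal time = 1166 / 38.3333 = 30.4174 s
Headway = 30.4174 + 20
Headway = 50.4 s

50.4


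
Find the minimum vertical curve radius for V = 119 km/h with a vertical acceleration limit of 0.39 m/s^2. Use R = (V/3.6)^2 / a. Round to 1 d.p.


Convert speed: V = 119 / 3.6 = 33.0556 m/s
V^2 = 1092.6698 m^2/s^2
R_v = 1092.6698 / 0.39
R_v = 2801.7 m

2801.7


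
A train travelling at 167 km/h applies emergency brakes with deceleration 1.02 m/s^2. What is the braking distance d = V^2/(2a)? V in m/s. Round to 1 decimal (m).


Convert speed: V = 167 / 3.6 = 46.3889 m/s
V^2 = 2151.929
d = 2151.929 / (2 * 1.02)
d = 2151.929 / 2.04
d = 1054.9 m

1054.9


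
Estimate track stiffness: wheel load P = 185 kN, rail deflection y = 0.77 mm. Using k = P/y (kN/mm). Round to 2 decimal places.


Track stiffness k = P / y
k = 185 / 0.77
k = 240.26 kN/mm

240.26


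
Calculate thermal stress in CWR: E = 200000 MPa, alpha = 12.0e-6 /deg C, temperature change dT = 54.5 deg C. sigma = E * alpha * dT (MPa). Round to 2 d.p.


sigma = E * alpha * dT
sigma = 200000 * 12.0e-6 * 54.5
sigma = 2.4 * 54.5
sigma = 130.80 MPa

130.80


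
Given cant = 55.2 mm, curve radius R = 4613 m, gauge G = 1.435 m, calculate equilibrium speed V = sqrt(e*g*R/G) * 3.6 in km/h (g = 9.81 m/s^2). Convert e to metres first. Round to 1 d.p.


Convert cant: e = 55.2 mm = 0.0552 m
V_ms = sqrt(0.0552 * 9.81 * 4613 / 1.435)
V_ms = sqrt(1740.762966) = 41.7225 m/s
V = 41.7225 * 3.6 = 150.2 km/h

150.2


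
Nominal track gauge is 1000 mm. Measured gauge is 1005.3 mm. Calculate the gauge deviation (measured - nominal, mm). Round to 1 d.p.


Deviation = measured - nominal
Deviation = 1005.3 - 1000
Deviation = 5.3 mm

5.3


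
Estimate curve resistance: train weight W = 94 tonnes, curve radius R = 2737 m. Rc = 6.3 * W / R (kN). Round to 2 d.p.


Rc = 6.3 * W / R
Rc = 6.3 * 94 / 2737
Rc = 592.2 / 2737
Rc = 0.22 kN

0.22


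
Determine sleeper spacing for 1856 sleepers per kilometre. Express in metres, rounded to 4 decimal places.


Spacing = 1000 m / number of sleepers
Spacing = 1000 / 1856
Spacing = 0.5388 m

0.5388


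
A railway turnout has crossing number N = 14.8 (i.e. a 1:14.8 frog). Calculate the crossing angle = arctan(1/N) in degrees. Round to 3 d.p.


1/N = 1/14.8 = 0.067568
angle = arctan(0.067568) = 0.067465 rad
angle = 0.067465 * 180/pi = 3.865 degrees

3.865


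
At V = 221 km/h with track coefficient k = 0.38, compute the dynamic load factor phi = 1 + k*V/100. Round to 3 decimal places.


phi = 1 + k * V / 100
phi = 1 + 0.38 * 221 / 100
phi = 1 + 0.8398
phi = 1.840

1.840


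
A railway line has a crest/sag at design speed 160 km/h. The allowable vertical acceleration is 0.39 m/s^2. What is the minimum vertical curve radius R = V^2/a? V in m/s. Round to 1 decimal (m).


Convert speed: V = 160 / 3.6 = 44.4444 m/s
V^2 = 1975.3086 m^2/s^2
R_v = 1975.3086 / 0.39
R_v = 5064.9 m

5064.9


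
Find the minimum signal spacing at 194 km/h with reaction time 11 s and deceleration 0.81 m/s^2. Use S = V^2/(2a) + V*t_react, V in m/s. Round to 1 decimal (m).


V = 194 / 3.6 = 53.8889 m/s
Braking distance = 53.8889^2 / (2*0.81) = 1792.6002 m
Sighting distance = 53.8889 * 11 = 592.7778 m
S = 1792.6002 + 592.7778 = 2385.4 m

2385.4


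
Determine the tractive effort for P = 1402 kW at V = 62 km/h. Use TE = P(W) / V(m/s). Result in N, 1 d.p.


Convert: P = 1402 kW = 1402000 W
V = 62 / 3.6 = 17.2222 m/s
TE = 1402000 / 17.2222
TE = 81406.5 N

81406.5


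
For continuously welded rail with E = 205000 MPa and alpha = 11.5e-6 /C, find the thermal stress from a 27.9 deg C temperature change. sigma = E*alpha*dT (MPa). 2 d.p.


sigma = E * alpha * dT
sigma = 205000 * 11.5e-6 * 27.9
sigma = 2.3575 * 27.9
sigma = 65.77 MPa

65.77


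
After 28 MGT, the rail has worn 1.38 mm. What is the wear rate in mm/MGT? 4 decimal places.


Wear rate = total wear / cumulative tonnage
Rate = 1.38 / 28
Rate = 0.0493 mm/MGT

0.0493


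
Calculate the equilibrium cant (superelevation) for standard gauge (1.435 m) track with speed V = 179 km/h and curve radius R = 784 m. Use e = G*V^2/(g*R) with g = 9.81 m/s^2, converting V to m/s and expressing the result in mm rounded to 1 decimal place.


Convert speed: V = 179 / 3.6 = 49.7222 m/s
Apply formula: e = 1.435 * 49.7222^2 / (9.81 * 784)
e = 1.435 * 2472.2994 / 7691.04
e = 0.461283 m = 461.3 mm

461.3


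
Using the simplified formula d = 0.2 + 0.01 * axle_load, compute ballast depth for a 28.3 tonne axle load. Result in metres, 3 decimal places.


d = 0.2 + 0.01 * 28.3
d = 0.2 + 0.283
d = 0.483 m

0.483


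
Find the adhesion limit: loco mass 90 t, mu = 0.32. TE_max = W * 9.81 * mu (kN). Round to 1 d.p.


TE_max = W * g * mu
TE_max = 90 * 9.81 * 0.32
TE_max = 882.9 * 0.32
TE_max = 282.5 kN

282.5


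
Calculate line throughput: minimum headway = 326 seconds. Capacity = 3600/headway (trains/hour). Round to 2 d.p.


Capacity = 3600 / headway
Capacity = 3600 / 326
Capacity = 11.04 trains/hour

11.04


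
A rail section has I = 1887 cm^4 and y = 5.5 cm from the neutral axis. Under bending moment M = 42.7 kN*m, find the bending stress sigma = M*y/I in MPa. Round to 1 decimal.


Convert units:
M = 42.7 kN*m = 42700000 N*mm
y = 5.5 cm = 55 mm
I = 1887 cm^4 = 18870000 mm^4
sigma = 42700000 * 55 / 18870000
sigma = 124.5 MPa

124.5


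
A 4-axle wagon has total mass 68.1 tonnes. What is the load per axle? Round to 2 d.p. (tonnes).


Load per axle = total weight / number of axles
Load = 68.1 / 4
Load = 17.03 tonnes

17.03


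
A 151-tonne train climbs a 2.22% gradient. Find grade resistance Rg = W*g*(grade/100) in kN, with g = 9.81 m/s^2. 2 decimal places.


Rg = W * 9.81 * grade / 100
Rg = 151 * 9.81 * 2.22 / 100
Rg = 1481.31 * 0.0222
Rg = 32.89 kN

32.89


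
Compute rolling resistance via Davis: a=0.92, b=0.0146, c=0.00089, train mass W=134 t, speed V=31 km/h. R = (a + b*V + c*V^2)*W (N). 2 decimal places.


b*V = 0.0146 * 31 = 0.4526
c*V^2 = 0.00089 * 961 = 0.85529
R_per_t = 0.92 + 0.4526 + 0.85529 = 2.22789 N/t
R_total = 2.22789 * 134 = 298.54 N

298.54


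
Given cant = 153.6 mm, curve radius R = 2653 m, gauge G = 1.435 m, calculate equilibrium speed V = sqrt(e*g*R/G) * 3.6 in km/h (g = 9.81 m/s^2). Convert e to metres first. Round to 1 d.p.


Convert cant: e = 153.6 mm = 0.1536 m
V_ms = sqrt(0.1536 * 9.81 * 2653 / 1.435)
V_ms = sqrt(2785.77202) = 52.7804 m/s
V = 52.7804 * 3.6 = 190.0 km/h

190.0


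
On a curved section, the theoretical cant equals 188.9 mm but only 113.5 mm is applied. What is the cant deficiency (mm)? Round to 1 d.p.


Cant deficiency = equilibrium cant - actual cant
CD = 188.9 - 113.5
CD = 75.4 mm

75.4


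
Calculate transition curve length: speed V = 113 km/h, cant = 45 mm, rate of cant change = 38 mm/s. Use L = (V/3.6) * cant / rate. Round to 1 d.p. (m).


Convert speed: V = 113 / 3.6 = 31.3889 m/s
L = 31.3889 * 45 / 38
L = 1412.5 / 38
L = 37.2 m

37.2


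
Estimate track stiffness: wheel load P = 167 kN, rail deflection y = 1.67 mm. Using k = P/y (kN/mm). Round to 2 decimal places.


Track stiffness k = P / y
k = 167 / 1.67
k = 100.00 kN/mm

100.00


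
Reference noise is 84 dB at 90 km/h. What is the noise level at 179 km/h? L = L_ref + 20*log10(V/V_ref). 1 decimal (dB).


V/V_ref = 179 / 90 = 1.988889
log10(1.988889) = 0.298611
20 * 0.298611 = 5.9722
L = 84 + 5.9722 = 90.0 dB

90.0


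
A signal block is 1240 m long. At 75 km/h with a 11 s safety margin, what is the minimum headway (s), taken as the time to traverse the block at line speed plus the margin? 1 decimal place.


V = 75 / 3.6 = 20.8333 m/s
Block traversal time = 1240 / 20.8333 = 59.52 s
Headway = 59.52 + 11
Headway = 70.5 s

70.5


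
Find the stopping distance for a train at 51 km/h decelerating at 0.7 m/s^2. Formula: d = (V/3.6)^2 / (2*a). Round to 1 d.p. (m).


Convert speed: V = 51 / 3.6 = 14.1667 m/s
V^2 = 200.6944
d = 200.6944 / (2 * 0.7)
d = 200.6944 / 1.4
d = 143.4 m

143.4


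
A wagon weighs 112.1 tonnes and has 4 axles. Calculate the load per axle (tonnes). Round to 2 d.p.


Load per axle = total weight / number of axles
Load = 112.1 / 4
Load = 28.03 tonnes

28.03


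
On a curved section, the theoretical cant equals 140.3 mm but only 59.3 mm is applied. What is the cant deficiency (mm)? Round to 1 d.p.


Cant deficiency = equilibrium cant - actual cant
CD = 140.3 - 59.3
CD = 81.0 mm

81.0


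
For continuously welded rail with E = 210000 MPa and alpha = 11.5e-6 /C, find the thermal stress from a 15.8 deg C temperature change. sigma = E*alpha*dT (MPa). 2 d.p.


sigma = E * alpha * dT
sigma = 210000 * 11.5e-6 * 15.8
sigma = 2.415 * 15.8
sigma = 38.16 MPa

38.16


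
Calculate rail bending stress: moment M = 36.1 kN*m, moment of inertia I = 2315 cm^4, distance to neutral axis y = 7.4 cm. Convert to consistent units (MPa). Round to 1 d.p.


Convert units:
M = 36.1 kN*m = 36100000 N*mm
y = 7.4 cm = 74 mm
I = 2315 cm^4 = 23150000 mm^4
sigma = 36100000 * 74 / 23150000
sigma = 115.4 MPa

115.4


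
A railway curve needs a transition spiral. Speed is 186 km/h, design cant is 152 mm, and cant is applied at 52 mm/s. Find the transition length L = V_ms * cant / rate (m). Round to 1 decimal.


Convert speed: V = 186 / 3.6 = 51.6667 m/s
L = 51.6667 * 152 / 52
L = 7853.3333 / 52
L = 151.0 m

151.0


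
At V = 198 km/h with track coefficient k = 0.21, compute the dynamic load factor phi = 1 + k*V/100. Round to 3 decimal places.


phi = 1 + k * V / 100
phi = 1 + 0.21 * 198 / 100
phi = 1 + 0.4158
phi = 1.416

1.416


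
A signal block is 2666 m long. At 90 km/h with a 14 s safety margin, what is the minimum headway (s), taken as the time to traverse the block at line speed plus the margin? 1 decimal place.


V = 90 / 3.6 = 25.0 m/s
Block traversal time = 2666 / 25.0 = 106.64 s
Headway = 106.64 + 14
Headway = 120.6 s

120.6


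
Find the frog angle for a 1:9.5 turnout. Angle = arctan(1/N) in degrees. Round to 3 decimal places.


1/N = 1/9.5 = 0.105263
angle = arctan(0.105263) = 0.104877 rad
angle = 0.104877 * 180/pi = 6.009 degrees

6.009


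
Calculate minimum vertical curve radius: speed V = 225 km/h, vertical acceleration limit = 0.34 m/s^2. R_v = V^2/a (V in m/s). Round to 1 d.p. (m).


Convert speed: V = 225 / 3.6 = 62.5 m/s
V^2 = 3906.25 m^2/s^2
R_v = 3906.25 / 0.34
R_v = 11489.0 m

11489.0


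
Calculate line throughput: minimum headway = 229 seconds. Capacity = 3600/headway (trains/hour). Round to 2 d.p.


Capacity = 3600 / headway
Capacity = 3600 / 229
Capacity = 15.72 trains/hour

15.72


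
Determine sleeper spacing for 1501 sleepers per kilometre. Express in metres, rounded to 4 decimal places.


Spacing = 1000 m / number of sleepers
Spacing = 1000 / 1501
Spacing = 0.6662 m

0.6662


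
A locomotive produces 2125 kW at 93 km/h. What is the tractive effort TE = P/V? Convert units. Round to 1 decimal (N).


Convert: P = 2125 kW = 2125000 W
V = 93 / 3.6 = 25.8333 m/s
TE = 2125000 / 25.8333
TE = 82258.1 N

82258.1


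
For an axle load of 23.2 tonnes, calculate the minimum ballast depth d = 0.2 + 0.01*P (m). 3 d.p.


d = 0.2 + 0.01 * 23.2
d = 0.2 + 0.232
d = 0.432 m

0.432


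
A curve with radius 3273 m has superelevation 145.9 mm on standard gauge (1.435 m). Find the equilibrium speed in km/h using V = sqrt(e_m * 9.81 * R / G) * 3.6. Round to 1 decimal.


Convert cant: e = 145.9 mm = 0.1459 m
V_ms = sqrt(0.1459 * 9.81 * 3273 / 1.435)
V_ms = sqrt(3264.513008) = 57.1359 m/s
V = 57.1359 * 3.6 = 205.7 km/h

205.7


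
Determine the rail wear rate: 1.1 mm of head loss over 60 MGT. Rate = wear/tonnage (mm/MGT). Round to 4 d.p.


Wear rate = total wear / cumulative tonnage
Rate = 1.1 / 60
Rate = 0.0183 mm/MGT

0.0183


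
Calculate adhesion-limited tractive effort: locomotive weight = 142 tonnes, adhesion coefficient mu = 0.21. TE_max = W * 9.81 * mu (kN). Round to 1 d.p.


TE_max = W * g * mu
TE_max = 142 * 9.81 * 0.21
TE_max = 1393.02 * 0.21
TE_max = 292.5 kN

292.5


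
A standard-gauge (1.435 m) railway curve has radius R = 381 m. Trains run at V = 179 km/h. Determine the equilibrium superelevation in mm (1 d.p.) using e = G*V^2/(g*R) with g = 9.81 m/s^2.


Convert speed: V = 179 / 3.6 = 49.7222 m/s
Apply formula: e = 1.435 * 49.7222^2 / (9.81 * 381)
e = 1.435 * 2472.2994 / 3737.61
e = 0.949203 m = 949.2 mm

949.2


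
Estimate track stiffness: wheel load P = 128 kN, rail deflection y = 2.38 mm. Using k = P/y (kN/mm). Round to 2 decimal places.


Track stiffness k = P / y
k = 128 / 2.38
k = 53.78 kN/mm

53.78


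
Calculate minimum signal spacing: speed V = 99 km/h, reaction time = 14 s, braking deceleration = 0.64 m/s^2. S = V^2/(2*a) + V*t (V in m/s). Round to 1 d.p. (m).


V = 99 / 3.6 = 27.5 m/s
Braking distance = 27.5^2 / (2*0.64) = 590.8203 m
Sighting distance = 27.5 * 14 = 385.0 m
S = 590.8203 + 385.0 = 975.8 m

975.8


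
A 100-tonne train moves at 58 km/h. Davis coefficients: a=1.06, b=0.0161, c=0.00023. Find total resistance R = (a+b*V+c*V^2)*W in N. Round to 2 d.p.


b*V = 0.0161 * 58 = 0.9338
c*V^2 = 0.00023 * 3364 = 0.77372
R_per_t = 1.06 + 0.9338 + 0.77372 = 2.76752 N/t
R_total = 2.76752 * 100 = 276.75 N

276.75


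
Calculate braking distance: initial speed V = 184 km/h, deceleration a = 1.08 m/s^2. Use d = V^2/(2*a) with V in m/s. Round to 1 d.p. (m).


Convert speed: V = 184 / 3.6 = 51.1111 m/s
V^2 = 2612.3457
d = 2612.3457 / (2 * 1.08)
d = 2612.3457 / 2.16
d = 1209.4 m

1209.4


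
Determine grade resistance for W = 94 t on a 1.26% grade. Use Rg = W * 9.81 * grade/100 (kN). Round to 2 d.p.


Rg = W * 9.81 * grade / 100
Rg = 94 * 9.81 * 1.26 / 100
Rg = 922.14 * 0.0126
Rg = 11.62 kN

11.62


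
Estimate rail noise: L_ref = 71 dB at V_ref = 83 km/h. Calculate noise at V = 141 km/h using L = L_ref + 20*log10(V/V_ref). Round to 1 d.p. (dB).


V/V_ref = 141 / 83 = 1.698795
log10(1.698795) = 0.230141
20 * 0.230141 = 4.6028
L = 71 + 4.6028 = 75.6 dB

75.6


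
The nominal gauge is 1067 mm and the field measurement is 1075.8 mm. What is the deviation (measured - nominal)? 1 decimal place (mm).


Deviation = measured - nominal
Deviation = 1075.8 - 1067
Deviation = 8.8 mm

8.8


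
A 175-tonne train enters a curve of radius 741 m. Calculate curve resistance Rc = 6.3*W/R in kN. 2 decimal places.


Rc = 6.3 * W / R
Rc = 6.3 * 175 / 741
Rc = 1102.5 / 741
Rc = 1.49 kN

1.49


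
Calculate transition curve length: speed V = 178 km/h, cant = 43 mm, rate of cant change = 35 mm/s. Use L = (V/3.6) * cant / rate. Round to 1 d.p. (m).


Convert speed: V = 178 / 3.6 = 49.4444 m/s
L = 49.4444 * 43 / 35
L = 2126.1111 / 35
L = 60.7 m

60.7


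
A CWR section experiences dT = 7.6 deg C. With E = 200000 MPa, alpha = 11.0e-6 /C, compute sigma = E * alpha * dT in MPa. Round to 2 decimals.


sigma = E * alpha * dT
sigma = 200000 * 11.0e-6 * 7.6
sigma = 2.2 * 7.6
sigma = 16.72 MPa

16.72


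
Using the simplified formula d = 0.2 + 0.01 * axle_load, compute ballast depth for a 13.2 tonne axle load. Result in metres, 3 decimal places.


d = 0.2 + 0.01 * 13.2
d = 0.2 + 0.132
d = 0.332 m

0.332


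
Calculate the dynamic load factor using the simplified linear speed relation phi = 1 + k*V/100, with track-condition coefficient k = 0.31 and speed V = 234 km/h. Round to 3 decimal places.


phi = 1 + k * V / 100
phi = 1 + 0.31 * 234 / 100
phi = 1 + 0.7254
phi = 1.725

1.725


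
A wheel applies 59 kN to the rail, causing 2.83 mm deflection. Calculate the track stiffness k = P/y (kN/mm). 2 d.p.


Track stiffness k = P / y
k = 59 / 2.83
k = 20.85 kN/mm

20.85


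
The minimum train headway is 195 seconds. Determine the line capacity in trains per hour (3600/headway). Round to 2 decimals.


Capacity = 3600 / headway
Capacity = 3600 / 195
Capacity = 18.46 trains/hour

18.46


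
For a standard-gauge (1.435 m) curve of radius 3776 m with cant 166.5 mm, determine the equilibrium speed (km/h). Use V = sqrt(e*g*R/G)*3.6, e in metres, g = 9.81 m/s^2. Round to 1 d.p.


Convert cant: e = 166.5 mm = 0.1665 m
V_ms = sqrt(0.1665 * 9.81 * 3776 / 1.435)
V_ms = sqrt(4297.969505) = 65.5589 m/s
V = 65.5589 * 3.6 = 236.0 km/h

236.0


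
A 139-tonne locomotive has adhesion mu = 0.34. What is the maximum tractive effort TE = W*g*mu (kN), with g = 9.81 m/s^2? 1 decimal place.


TE_max = W * g * mu
TE_max = 139 * 9.81 * 0.34
TE_max = 1363.59 * 0.34
TE_max = 463.6 kN

463.6


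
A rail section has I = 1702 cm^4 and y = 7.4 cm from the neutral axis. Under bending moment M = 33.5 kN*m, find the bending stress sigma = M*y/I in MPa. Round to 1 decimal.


Convert units:
M = 33.5 kN*m = 33500000 N*mm
y = 7.4 cm = 74 mm
I = 1702 cm^4 = 17020000 mm^4
sigma = 33500000 * 74 / 17020000
sigma = 145.7 MPa

145.7


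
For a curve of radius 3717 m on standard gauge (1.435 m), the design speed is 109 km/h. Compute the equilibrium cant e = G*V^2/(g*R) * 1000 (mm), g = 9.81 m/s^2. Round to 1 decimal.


Convert speed: V = 109 / 3.6 = 30.2778 m/s
Apply formula: e = 1.435 * 30.2778^2 / (9.81 * 3717)
e = 1.435 * 916.7438 / 36463.77
e = 0.036078 m = 36.1 mm

36.1


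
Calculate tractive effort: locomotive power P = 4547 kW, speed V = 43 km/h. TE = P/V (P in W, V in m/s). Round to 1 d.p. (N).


Convert: P = 4547 kW = 4547000 W
V = 43 / 3.6 = 11.9444 m/s
TE = 4547000 / 11.9444
TE = 380679.1 N

380679.1


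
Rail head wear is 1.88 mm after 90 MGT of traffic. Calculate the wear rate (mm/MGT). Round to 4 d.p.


Wear rate = total wear / cumulative tonnage
Rate = 1.88 / 90
Rate = 0.0209 mm/MGT

0.0209


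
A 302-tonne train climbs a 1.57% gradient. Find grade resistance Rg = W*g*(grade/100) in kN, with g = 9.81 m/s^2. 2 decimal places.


Rg = W * 9.81 * grade / 100
Rg = 302 * 9.81 * 1.57 / 100
Rg = 2962.62 * 0.0157
Rg = 46.51 kN

46.51


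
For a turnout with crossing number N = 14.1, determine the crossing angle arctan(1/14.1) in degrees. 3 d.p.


1/N = 1/14.1 = 0.070922
angle = arctan(0.070922) = 0.070803 rad
angle = 0.070803 * 180/pi = 4.057 degrees

4.057


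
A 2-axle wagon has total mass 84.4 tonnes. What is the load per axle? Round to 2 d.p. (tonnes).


Load per axle = total weight / number of axles
Load = 84.4 / 2
Load = 42.20 tonnes

42.20


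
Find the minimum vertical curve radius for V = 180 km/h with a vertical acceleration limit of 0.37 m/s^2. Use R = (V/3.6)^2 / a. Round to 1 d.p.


Convert speed: V = 180 / 3.6 = 50.0 m/s
V^2 = 2500.0 m^2/s^2
R_v = 2500.0 / 0.37
R_v = 6756.8 m

6756.8


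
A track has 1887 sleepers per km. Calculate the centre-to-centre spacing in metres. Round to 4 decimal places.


Spacing = 1000 m / number of sleepers
Spacing = 1000 / 1887
Spacing = 0.5299 m

0.5299


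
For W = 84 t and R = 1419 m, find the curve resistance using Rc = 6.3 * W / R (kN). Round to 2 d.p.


Rc = 6.3 * W / R
Rc = 6.3 * 84 / 1419
Rc = 529.2 / 1419
Rc = 0.37 kN

0.37


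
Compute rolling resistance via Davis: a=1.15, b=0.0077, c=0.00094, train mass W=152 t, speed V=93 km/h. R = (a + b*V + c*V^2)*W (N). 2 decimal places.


b*V = 0.0077 * 93 = 0.7161
c*V^2 = 0.00094 * 8649 = 8.13006
R_per_t = 1.15 + 0.7161 + 8.13006 = 9.99616 N/t
R_total = 9.99616 * 152 = 1519.42 N

1519.42


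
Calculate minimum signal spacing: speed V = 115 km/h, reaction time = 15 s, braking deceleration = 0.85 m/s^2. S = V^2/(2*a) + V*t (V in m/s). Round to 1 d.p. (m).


V = 115 / 3.6 = 31.9444 m/s
Braking distance = 31.9444^2 / (2*0.85) = 600.2633 m
Sighting distance = 31.9444 * 15 = 479.1667 m
S = 600.2633 + 479.1667 = 1079.4 m

1079.4


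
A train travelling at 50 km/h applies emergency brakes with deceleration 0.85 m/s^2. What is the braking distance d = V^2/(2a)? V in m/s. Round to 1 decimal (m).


Convert speed: V = 50 / 3.6 = 13.8889 m/s
V^2 = 192.9012
d = 192.9012 / (2 * 0.85)
d = 192.9012 / 1.7
d = 113.5 m

113.5


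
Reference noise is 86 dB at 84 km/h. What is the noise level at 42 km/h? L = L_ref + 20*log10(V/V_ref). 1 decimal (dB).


V/V_ref = 42 / 84 = 0.5
log10(0.5) = -0.30103
20 * -0.30103 = -6.0206
L = 86 + -6.0206 = 80.0 dB

80.0


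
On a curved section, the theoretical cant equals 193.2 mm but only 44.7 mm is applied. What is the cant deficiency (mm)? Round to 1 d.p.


Cant deficiency = equilibrium cant - actual cant
CD = 193.2 - 44.7
CD = 148.5 mm

148.5


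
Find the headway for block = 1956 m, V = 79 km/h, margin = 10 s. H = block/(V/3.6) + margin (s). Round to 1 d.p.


V = 79 / 3.6 = 21.9444 m/s
Block traversal time = 1956 / 21.9444 = 89.1342 s
Headway = 89.1342 + 10
Headway = 99.1 s

99.1


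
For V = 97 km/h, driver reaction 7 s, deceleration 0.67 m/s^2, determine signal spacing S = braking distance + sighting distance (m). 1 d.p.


V = 97 / 3.6 = 26.9444 m/s
Braking distance = 26.9444^2 / (2*0.67) = 541.7933 m
Sighting distance = 26.9444 * 7 = 188.6111 m
S = 541.7933 + 188.6111 = 730.4 m

730.4


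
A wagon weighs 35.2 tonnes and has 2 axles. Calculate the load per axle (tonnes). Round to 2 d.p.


Load per axle = total weight / number of axles
Load = 35.2 / 2
Load = 17.60 tonnes

17.60


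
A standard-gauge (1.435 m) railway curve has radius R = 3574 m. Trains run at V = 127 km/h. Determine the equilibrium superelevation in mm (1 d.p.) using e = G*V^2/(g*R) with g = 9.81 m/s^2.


Convert speed: V = 127 / 3.6 = 35.2778 m/s
Apply formula: e = 1.435 * 35.2778^2 / (9.81 * 3574)
e = 1.435 * 1244.5216 / 35060.94
e = 0.050937 m = 50.9 mm

50.9


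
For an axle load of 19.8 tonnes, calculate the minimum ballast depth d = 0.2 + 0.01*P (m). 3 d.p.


d = 0.2 + 0.01 * 19.8
d = 0.2 + 0.198
d = 0.398 m

0.398


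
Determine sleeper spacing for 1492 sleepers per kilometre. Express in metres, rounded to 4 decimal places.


Spacing = 1000 m / number of sleepers
Spacing = 1000 / 1492
Spacing = 0.6702 m

0.6702


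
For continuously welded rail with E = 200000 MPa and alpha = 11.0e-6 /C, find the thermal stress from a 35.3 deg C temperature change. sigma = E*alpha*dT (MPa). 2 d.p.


sigma = E * alpha * dT
sigma = 200000 * 11.0e-6 * 35.3
sigma = 2.2 * 35.3
sigma = 77.66 MPa

77.66


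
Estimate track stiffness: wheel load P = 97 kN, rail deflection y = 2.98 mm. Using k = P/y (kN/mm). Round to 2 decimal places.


Track stiffness k = P / y
k = 97 / 2.98
k = 32.55 kN/mm

32.55


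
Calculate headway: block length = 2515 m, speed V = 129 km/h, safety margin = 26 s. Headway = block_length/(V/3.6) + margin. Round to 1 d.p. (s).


V = 129 / 3.6 = 35.8333 m/s
Block traversal time = 2515 / 35.8333 = 70.186 s
Headway = 70.186 + 26
Headway = 96.2 s

96.2


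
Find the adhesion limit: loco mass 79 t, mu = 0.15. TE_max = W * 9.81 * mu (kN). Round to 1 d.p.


TE_max = W * g * mu
TE_max = 79 * 9.81 * 0.15
TE_max = 774.99 * 0.15
TE_max = 116.2 kN

116.2


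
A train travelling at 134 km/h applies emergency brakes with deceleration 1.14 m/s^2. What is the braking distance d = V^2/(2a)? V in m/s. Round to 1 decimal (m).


Convert speed: V = 134 / 3.6 = 37.2222 m/s
V^2 = 1385.4938
d = 1385.4938 / (2 * 1.14)
d = 1385.4938 / 2.28
d = 607.7 m

607.7


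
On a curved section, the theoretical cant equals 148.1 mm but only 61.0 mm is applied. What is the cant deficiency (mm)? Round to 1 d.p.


Cant deficiency = equilibrium cant - actual cant
CD = 148.1 - 61.0
CD = 87.1 mm

87.1


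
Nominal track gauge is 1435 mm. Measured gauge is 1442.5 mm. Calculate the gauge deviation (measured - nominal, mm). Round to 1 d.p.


Deviation = measured - nominal
Deviation = 1442.5 - 1435
Deviation = 7.5 mm

7.5


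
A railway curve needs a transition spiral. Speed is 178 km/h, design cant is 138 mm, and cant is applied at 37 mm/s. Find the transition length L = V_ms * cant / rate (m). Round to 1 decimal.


Convert speed: V = 178 / 3.6 = 49.4444 m/s
L = 49.4444 * 138 / 37
L = 6823.3333 / 37
L = 184.4 m

184.4


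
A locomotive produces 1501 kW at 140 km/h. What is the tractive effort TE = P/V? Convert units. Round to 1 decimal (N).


Convert: P = 1501 kW = 1501000 W
V = 140 / 3.6 = 38.8889 m/s
TE = 1501000 / 38.8889
TE = 38597.1 N

38597.1


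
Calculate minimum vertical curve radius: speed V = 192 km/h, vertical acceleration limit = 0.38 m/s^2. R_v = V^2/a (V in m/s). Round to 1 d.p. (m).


Convert speed: V = 192 / 3.6 = 53.3333 m/s
V^2 = 2844.4444 m^2/s^2
R_v = 2844.4444 / 0.38
R_v = 7485.4 m

7485.4


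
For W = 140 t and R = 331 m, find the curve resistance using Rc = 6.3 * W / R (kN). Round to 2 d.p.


Rc = 6.3 * W / R
Rc = 6.3 * 140 / 331
Rc = 882.0 / 331
Rc = 2.66 kN

2.66


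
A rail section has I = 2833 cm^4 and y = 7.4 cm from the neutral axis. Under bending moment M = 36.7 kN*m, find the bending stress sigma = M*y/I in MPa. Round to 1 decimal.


Convert units:
M = 36.7 kN*m = 36700000 N*mm
y = 7.4 cm = 74 mm
I = 2833 cm^4 = 28330000 mm^4
sigma = 36700000 * 74 / 28330000
sigma = 95.9 MPa

95.9


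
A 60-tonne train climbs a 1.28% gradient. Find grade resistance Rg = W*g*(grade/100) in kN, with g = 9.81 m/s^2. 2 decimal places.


Rg = W * 9.81 * grade / 100
Rg = 60 * 9.81 * 1.28 / 100
Rg = 588.6 * 0.0128
Rg = 7.53 kN

7.53


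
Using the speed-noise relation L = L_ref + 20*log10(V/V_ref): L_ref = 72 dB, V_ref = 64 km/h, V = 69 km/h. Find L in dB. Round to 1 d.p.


V/V_ref = 69 / 64 = 1.078125
log10(1.078125) = 0.032669
20 * 0.032669 = 0.6534
L = 72 + 0.6534 = 72.7 dB

72.7


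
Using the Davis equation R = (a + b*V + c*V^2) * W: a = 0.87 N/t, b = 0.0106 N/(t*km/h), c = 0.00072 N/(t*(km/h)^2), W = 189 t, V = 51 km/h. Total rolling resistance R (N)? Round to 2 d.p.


b*V = 0.0106 * 51 = 0.5406
c*V^2 = 0.00072 * 2601 = 1.87272
R_per_t = 0.87 + 0.5406 + 1.87272 = 3.28332 N/t
R_total = 3.28332 * 189 = 620.55 N

620.55


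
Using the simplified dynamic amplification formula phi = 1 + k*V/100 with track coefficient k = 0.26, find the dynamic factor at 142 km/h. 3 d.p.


phi = 1 + k * V / 100
phi = 1 + 0.26 * 142 / 100
phi = 1 + 0.3692
phi = 1.369

1.369


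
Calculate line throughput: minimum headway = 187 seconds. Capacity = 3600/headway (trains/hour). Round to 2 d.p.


Capacity = 3600 / headway
Capacity = 3600 / 187
Capacity = 19.25 trains/hour

19.25


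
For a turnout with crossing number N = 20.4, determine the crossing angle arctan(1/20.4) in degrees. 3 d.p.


1/N = 1/20.4 = 0.04902
angle = arctan(0.04902) = 0.04898 rad
angle = 0.04898 * 180/pi = 2.806 degrees

2.806


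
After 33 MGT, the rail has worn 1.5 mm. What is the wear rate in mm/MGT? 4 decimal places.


Wear rate = total wear / cumulative tonnage
Rate = 1.5 / 33
Rate = 0.0455 mm/MGT

0.0455


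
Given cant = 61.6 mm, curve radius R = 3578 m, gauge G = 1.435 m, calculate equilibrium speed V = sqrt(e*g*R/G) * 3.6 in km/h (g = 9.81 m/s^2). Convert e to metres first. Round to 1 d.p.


Convert cant: e = 61.6 mm = 0.0616 m
V_ms = sqrt(0.0616 * 9.81 * 3578 / 1.435)
V_ms = sqrt(1506.739434) = 38.8167 m/s
V = 38.8167 * 3.6 = 139.7 km/h

139.7


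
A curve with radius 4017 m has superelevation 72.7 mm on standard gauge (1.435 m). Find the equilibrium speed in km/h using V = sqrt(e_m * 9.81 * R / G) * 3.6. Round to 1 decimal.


Convert cant: e = 72.7 mm = 0.0727 m
V_ms = sqrt(0.0727 * 9.81 * 4017 / 1.435)
V_ms = sqrt(1996.426606) = 44.6814 m/s
V = 44.6814 * 3.6 = 160.9 km/h

160.9


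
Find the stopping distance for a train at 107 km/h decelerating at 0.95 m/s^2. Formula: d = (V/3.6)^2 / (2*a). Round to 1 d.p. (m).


Convert speed: V = 107 / 3.6 = 29.7222 m/s
V^2 = 883.4105
d = 883.4105 / (2 * 0.95)
d = 883.4105 / 1.9
d = 465.0 m

465.0


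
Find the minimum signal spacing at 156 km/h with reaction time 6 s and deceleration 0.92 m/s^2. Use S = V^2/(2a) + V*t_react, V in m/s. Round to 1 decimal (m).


V = 156 / 3.6 = 43.3333 m/s
Braking distance = 43.3333^2 / (2*0.92) = 1020.5314 m
Sighting distance = 43.3333 * 6 = 260.0 m
S = 1020.5314 + 260.0 = 1280.5 m

1280.5


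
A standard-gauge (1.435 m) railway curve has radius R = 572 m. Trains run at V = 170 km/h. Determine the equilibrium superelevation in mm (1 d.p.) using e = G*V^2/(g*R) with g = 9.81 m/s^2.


Convert speed: V = 170 / 3.6 = 47.2222 m/s
Apply formula: e = 1.435 * 47.2222^2 / (9.81 * 572)
e = 1.435 * 2229.9383 / 5611.32
e = 0.570269 m = 570.3 mm

570.3


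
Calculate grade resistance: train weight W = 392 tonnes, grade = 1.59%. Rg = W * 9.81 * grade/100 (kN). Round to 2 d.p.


Rg = W * 9.81 * grade / 100
Rg = 392 * 9.81 * 1.59 / 100
Rg = 3845.52 * 0.0159
Rg = 61.14 kN

61.14


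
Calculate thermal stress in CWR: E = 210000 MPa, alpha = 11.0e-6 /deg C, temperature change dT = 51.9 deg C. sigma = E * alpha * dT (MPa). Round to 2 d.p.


sigma = E * alpha * dT
sigma = 210000 * 11.0e-6 * 51.9
sigma = 2.31 * 51.9
sigma = 119.89 MPa

119.89


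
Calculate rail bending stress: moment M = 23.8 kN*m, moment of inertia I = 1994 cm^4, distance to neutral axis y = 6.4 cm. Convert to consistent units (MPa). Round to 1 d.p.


Convert units:
M = 23.8 kN*m = 23800000 N*mm
y = 6.4 cm = 64 mm
I = 1994 cm^4 = 19940000 mm^4
sigma = 23800000 * 64 / 19940000
sigma = 76.4 MPa

76.4


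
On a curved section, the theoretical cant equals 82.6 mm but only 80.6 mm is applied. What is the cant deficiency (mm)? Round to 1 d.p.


Cant deficiency = equilibrium cant - actual cant
CD = 82.6 - 80.6
CD = 2.0 mm

2.0


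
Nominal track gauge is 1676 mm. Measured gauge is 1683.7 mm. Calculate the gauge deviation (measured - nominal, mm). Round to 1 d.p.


Deviation = measured - nominal
Deviation = 1683.7 - 1676
Deviation = 7.7 mm

7.7


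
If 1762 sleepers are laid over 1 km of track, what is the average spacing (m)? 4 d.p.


Spacing = 1000 m / number of sleepers
Spacing = 1000 / 1762
Spacing = 0.5675 m

0.5675


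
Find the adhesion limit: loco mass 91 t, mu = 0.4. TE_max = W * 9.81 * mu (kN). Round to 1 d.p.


TE_max = W * g * mu
TE_max = 91 * 9.81 * 0.4
TE_max = 892.71 * 0.4
TE_max = 357.1 kN

357.1


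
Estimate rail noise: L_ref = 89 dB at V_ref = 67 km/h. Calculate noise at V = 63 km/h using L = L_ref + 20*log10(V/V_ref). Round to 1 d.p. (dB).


V/V_ref = 63 / 67 = 0.940299
log10(0.940299) = -0.026734
20 * -0.026734 = -0.5347
L = 89 + -0.5347 = 88.5 dB

88.5
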